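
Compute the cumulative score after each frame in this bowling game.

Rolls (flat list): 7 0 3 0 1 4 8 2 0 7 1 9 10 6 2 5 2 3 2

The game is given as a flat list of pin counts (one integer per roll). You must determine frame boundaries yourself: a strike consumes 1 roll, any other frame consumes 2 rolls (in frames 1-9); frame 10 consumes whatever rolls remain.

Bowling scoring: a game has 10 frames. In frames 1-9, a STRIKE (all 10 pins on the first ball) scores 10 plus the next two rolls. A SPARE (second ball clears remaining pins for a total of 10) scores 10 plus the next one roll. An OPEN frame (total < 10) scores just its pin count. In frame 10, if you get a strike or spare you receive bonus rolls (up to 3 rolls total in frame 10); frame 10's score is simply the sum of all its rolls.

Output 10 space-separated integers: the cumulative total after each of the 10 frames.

Frame 1: OPEN (7+0=7). Cumulative: 7
Frame 2: OPEN (3+0=3). Cumulative: 10
Frame 3: OPEN (1+4=5). Cumulative: 15
Frame 4: SPARE (8+2=10). 10 + next roll (0) = 10. Cumulative: 25
Frame 5: OPEN (0+7=7). Cumulative: 32
Frame 6: SPARE (1+9=10). 10 + next roll (10) = 20. Cumulative: 52
Frame 7: STRIKE. 10 + next two rolls (6+2) = 18. Cumulative: 70
Frame 8: OPEN (6+2=8). Cumulative: 78
Frame 9: OPEN (5+2=7). Cumulative: 85
Frame 10: OPEN. Sum of all frame-10 rolls (3+2) = 5. Cumulative: 90

Answer: 7 10 15 25 32 52 70 78 85 90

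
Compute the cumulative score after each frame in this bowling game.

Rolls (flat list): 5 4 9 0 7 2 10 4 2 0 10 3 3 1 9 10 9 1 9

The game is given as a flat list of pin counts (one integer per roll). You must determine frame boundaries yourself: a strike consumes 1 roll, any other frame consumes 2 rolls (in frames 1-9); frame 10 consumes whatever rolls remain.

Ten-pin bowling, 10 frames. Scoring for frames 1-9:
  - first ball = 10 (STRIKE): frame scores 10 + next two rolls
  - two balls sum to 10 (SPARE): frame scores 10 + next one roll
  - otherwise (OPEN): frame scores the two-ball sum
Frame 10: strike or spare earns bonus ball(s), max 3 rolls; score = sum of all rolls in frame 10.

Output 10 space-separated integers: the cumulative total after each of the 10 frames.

Answer: 9 18 27 43 49 62 68 88 108 127

Derivation:
Frame 1: OPEN (5+4=9). Cumulative: 9
Frame 2: OPEN (9+0=9). Cumulative: 18
Frame 3: OPEN (7+2=9). Cumulative: 27
Frame 4: STRIKE. 10 + next two rolls (4+2) = 16. Cumulative: 43
Frame 5: OPEN (4+2=6). Cumulative: 49
Frame 6: SPARE (0+10=10). 10 + next roll (3) = 13. Cumulative: 62
Frame 7: OPEN (3+3=6). Cumulative: 68
Frame 8: SPARE (1+9=10). 10 + next roll (10) = 20. Cumulative: 88
Frame 9: STRIKE. 10 + next two rolls (9+1) = 20. Cumulative: 108
Frame 10: SPARE. Sum of all frame-10 rolls (9+1+9) = 19. Cumulative: 127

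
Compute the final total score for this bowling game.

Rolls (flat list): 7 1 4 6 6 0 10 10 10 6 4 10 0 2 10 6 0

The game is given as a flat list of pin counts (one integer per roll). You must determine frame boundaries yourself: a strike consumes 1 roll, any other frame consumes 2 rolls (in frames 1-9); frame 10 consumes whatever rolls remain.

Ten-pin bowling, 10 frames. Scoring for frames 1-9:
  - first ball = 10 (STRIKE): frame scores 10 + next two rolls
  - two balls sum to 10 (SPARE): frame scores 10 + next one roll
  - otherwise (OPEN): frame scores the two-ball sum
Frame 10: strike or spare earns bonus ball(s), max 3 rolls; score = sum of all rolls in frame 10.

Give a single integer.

Frame 1: OPEN (7+1=8). Cumulative: 8
Frame 2: SPARE (4+6=10). 10 + next roll (6) = 16. Cumulative: 24
Frame 3: OPEN (6+0=6). Cumulative: 30
Frame 4: STRIKE. 10 + next two rolls (10+10) = 30. Cumulative: 60
Frame 5: STRIKE. 10 + next two rolls (10+6) = 26. Cumulative: 86
Frame 6: STRIKE. 10 + next two rolls (6+4) = 20. Cumulative: 106
Frame 7: SPARE (6+4=10). 10 + next roll (10) = 20. Cumulative: 126
Frame 8: STRIKE. 10 + next two rolls (0+2) = 12. Cumulative: 138
Frame 9: OPEN (0+2=2). Cumulative: 140
Frame 10: STRIKE. Sum of all frame-10 rolls (10+6+0) = 16. Cumulative: 156

Answer: 156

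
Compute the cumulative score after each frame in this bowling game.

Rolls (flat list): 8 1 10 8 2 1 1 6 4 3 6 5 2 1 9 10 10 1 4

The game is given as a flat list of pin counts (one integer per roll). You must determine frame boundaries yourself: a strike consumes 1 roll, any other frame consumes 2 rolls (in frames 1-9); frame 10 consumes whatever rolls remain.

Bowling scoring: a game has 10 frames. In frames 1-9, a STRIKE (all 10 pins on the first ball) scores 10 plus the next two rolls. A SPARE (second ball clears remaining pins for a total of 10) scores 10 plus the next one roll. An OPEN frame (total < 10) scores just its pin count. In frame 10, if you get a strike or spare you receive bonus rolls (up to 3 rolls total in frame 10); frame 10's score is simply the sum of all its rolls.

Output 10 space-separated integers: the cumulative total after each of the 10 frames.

Frame 1: OPEN (8+1=9). Cumulative: 9
Frame 2: STRIKE. 10 + next two rolls (8+2) = 20. Cumulative: 29
Frame 3: SPARE (8+2=10). 10 + next roll (1) = 11. Cumulative: 40
Frame 4: OPEN (1+1=2). Cumulative: 42
Frame 5: SPARE (6+4=10). 10 + next roll (3) = 13. Cumulative: 55
Frame 6: OPEN (3+6=9). Cumulative: 64
Frame 7: OPEN (5+2=7). Cumulative: 71
Frame 8: SPARE (1+9=10). 10 + next roll (10) = 20. Cumulative: 91
Frame 9: STRIKE. 10 + next two rolls (10+1) = 21. Cumulative: 112
Frame 10: STRIKE. Sum of all frame-10 rolls (10+1+4) = 15. Cumulative: 127

Answer: 9 29 40 42 55 64 71 91 112 127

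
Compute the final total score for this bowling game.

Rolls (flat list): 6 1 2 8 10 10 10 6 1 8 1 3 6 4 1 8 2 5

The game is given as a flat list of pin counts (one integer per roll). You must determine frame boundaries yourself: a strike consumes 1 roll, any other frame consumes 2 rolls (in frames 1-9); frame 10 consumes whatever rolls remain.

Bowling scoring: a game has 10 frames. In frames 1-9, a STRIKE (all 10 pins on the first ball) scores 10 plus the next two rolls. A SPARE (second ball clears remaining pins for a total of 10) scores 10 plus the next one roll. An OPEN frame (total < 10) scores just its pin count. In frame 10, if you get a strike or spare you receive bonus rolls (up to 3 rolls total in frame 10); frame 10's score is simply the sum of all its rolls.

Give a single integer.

Answer: 145

Derivation:
Frame 1: OPEN (6+1=7). Cumulative: 7
Frame 2: SPARE (2+8=10). 10 + next roll (10) = 20. Cumulative: 27
Frame 3: STRIKE. 10 + next two rolls (10+10) = 30. Cumulative: 57
Frame 4: STRIKE. 10 + next two rolls (10+6) = 26. Cumulative: 83
Frame 5: STRIKE. 10 + next two rolls (6+1) = 17. Cumulative: 100
Frame 6: OPEN (6+1=7). Cumulative: 107
Frame 7: OPEN (8+1=9). Cumulative: 116
Frame 8: OPEN (3+6=9). Cumulative: 125
Frame 9: OPEN (4+1=5). Cumulative: 130
Frame 10: SPARE. Sum of all frame-10 rolls (8+2+5) = 15. Cumulative: 145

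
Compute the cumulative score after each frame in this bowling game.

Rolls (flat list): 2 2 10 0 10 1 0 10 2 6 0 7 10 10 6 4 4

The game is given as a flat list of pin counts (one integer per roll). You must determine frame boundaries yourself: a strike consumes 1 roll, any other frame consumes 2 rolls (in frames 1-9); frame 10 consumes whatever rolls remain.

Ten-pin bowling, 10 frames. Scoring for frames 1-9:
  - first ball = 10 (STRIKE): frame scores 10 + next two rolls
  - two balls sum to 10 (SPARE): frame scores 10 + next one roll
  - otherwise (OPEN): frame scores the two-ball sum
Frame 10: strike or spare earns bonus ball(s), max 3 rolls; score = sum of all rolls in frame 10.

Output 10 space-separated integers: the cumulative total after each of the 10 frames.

Frame 1: OPEN (2+2=4). Cumulative: 4
Frame 2: STRIKE. 10 + next two rolls (0+10) = 20. Cumulative: 24
Frame 3: SPARE (0+10=10). 10 + next roll (1) = 11. Cumulative: 35
Frame 4: OPEN (1+0=1). Cumulative: 36
Frame 5: STRIKE. 10 + next two rolls (2+6) = 18. Cumulative: 54
Frame 6: OPEN (2+6=8). Cumulative: 62
Frame 7: OPEN (0+7=7). Cumulative: 69
Frame 8: STRIKE. 10 + next two rolls (10+6) = 26. Cumulative: 95
Frame 9: STRIKE. 10 + next two rolls (6+4) = 20. Cumulative: 115
Frame 10: SPARE. Sum of all frame-10 rolls (6+4+4) = 14. Cumulative: 129

Answer: 4 24 35 36 54 62 69 95 115 129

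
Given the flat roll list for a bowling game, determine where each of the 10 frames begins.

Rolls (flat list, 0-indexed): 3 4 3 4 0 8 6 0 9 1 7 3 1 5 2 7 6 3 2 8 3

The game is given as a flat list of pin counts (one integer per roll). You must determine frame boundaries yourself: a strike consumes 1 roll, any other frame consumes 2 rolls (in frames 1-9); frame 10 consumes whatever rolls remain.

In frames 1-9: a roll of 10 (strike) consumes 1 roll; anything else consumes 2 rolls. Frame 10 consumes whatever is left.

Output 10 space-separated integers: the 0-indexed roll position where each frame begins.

Answer: 0 2 4 6 8 10 12 14 16 18

Derivation:
Frame 1 starts at roll index 0: rolls=3,4 (sum=7), consumes 2 rolls
Frame 2 starts at roll index 2: rolls=3,4 (sum=7), consumes 2 rolls
Frame 3 starts at roll index 4: rolls=0,8 (sum=8), consumes 2 rolls
Frame 4 starts at roll index 6: rolls=6,0 (sum=6), consumes 2 rolls
Frame 5 starts at roll index 8: rolls=9,1 (sum=10), consumes 2 rolls
Frame 6 starts at roll index 10: rolls=7,3 (sum=10), consumes 2 rolls
Frame 7 starts at roll index 12: rolls=1,5 (sum=6), consumes 2 rolls
Frame 8 starts at roll index 14: rolls=2,7 (sum=9), consumes 2 rolls
Frame 9 starts at roll index 16: rolls=6,3 (sum=9), consumes 2 rolls
Frame 10 starts at roll index 18: 3 remaining rolls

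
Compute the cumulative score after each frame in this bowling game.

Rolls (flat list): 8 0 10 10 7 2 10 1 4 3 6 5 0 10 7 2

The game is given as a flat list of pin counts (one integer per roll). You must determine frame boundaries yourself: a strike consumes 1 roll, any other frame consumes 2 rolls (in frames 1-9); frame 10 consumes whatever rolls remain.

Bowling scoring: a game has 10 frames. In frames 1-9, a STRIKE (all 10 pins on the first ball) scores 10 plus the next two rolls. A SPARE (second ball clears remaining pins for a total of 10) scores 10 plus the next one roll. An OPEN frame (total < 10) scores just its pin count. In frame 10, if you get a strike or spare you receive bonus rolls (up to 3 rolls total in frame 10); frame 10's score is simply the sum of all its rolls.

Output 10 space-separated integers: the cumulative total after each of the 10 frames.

Frame 1: OPEN (8+0=8). Cumulative: 8
Frame 2: STRIKE. 10 + next two rolls (10+7) = 27. Cumulative: 35
Frame 3: STRIKE. 10 + next two rolls (7+2) = 19. Cumulative: 54
Frame 4: OPEN (7+2=9). Cumulative: 63
Frame 5: STRIKE. 10 + next two rolls (1+4) = 15. Cumulative: 78
Frame 6: OPEN (1+4=5). Cumulative: 83
Frame 7: OPEN (3+6=9). Cumulative: 92
Frame 8: OPEN (5+0=5). Cumulative: 97
Frame 9: STRIKE. 10 + next two rolls (7+2) = 19. Cumulative: 116
Frame 10: OPEN. Sum of all frame-10 rolls (7+2) = 9. Cumulative: 125

Answer: 8 35 54 63 78 83 92 97 116 125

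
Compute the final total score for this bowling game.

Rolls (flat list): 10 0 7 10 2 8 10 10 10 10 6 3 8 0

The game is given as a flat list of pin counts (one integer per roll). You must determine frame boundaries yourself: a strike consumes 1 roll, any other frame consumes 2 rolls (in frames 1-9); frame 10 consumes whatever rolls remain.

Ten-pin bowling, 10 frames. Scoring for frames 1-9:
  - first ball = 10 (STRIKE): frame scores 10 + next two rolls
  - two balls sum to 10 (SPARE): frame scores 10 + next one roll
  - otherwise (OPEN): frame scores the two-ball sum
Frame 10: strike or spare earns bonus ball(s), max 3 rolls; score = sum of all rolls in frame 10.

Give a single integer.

Frame 1: STRIKE. 10 + next two rolls (0+7) = 17. Cumulative: 17
Frame 2: OPEN (0+7=7). Cumulative: 24
Frame 3: STRIKE. 10 + next two rolls (2+8) = 20. Cumulative: 44
Frame 4: SPARE (2+8=10). 10 + next roll (10) = 20. Cumulative: 64
Frame 5: STRIKE. 10 + next two rolls (10+10) = 30. Cumulative: 94
Frame 6: STRIKE. 10 + next two rolls (10+10) = 30. Cumulative: 124
Frame 7: STRIKE. 10 + next two rolls (10+6) = 26. Cumulative: 150
Frame 8: STRIKE. 10 + next two rolls (6+3) = 19. Cumulative: 169
Frame 9: OPEN (6+3=9). Cumulative: 178
Frame 10: OPEN. Sum of all frame-10 rolls (8+0) = 8. Cumulative: 186

Answer: 186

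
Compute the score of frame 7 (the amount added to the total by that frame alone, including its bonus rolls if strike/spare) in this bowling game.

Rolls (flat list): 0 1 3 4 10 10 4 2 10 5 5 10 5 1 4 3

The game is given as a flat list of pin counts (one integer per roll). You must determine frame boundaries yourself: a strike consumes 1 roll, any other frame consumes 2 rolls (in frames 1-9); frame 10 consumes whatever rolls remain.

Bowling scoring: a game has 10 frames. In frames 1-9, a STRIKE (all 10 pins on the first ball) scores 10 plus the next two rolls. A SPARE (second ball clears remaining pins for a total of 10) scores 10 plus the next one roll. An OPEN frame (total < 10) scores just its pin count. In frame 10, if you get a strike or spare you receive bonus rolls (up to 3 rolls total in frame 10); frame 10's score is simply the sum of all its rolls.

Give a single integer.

Answer: 20

Derivation:
Frame 1: OPEN (0+1=1). Cumulative: 1
Frame 2: OPEN (3+4=7). Cumulative: 8
Frame 3: STRIKE. 10 + next two rolls (10+4) = 24. Cumulative: 32
Frame 4: STRIKE. 10 + next two rolls (4+2) = 16. Cumulative: 48
Frame 5: OPEN (4+2=6). Cumulative: 54
Frame 6: STRIKE. 10 + next two rolls (5+5) = 20. Cumulative: 74
Frame 7: SPARE (5+5=10). 10 + next roll (10) = 20. Cumulative: 94
Frame 8: STRIKE. 10 + next two rolls (5+1) = 16. Cumulative: 110
Frame 9: OPEN (5+1=6). Cumulative: 116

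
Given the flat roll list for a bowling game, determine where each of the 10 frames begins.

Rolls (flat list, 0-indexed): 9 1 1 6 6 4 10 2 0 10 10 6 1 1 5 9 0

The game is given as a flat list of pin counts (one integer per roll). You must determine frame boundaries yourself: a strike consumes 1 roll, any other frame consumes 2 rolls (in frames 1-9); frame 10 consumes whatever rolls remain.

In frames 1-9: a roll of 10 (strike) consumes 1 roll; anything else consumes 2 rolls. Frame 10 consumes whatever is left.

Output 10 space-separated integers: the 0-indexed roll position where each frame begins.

Answer: 0 2 4 6 7 9 10 11 13 15

Derivation:
Frame 1 starts at roll index 0: rolls=9,1 (sum=10), consumes 2 rolls
Frame 2 starts at roll index 2: rolls=1,6 (sum=7), consumes 2 rolls
Frame 3 starts at roll index 4: rolls=6,4 (sum=10), consumes 2 rolls
Frame 4 starts at roll index 6: roll=10 (strike), consumes 1 roll
Frame 5 starts at roll index 7: rolls=2,0 (sum=2), consumes 2 rolls
Frame 6 starts at roll index 9: roll=10 (strike), consumes 1 roll
Frame 7 starts at roll index 10: roll=10 (strike), consumes 1 roll
Frame 8 starts at roll index 11: rolls=6,1 (sum=7), consumes 2 rolls
Frame 9 starts at roll index 13: rolls=1,5 (sum=6), consumes 2 rolls
Frame 10 starts at roll index 15: 2 remaining rolls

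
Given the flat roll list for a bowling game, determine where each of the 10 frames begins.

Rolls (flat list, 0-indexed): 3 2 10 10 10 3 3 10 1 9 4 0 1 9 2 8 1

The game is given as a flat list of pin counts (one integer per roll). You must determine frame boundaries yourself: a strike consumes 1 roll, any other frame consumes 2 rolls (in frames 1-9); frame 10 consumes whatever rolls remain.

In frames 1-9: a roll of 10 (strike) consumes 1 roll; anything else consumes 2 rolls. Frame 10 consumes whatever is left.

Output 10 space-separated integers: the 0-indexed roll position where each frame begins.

Frame 1 starts at roll index 0: rolls=3,2 (sum=5), consumes 2 rolls
Frame 2 starts at roll index 2: roll=10 (strike), consumes 1 roll
Frame 3 starts at roll index 3: roll=10 (strike), consumes 1 roll
Frame 4 starts at roll index 4: roll=10 (strike), consumes 1 roll
Frame 5 starts at roll index 5: rolls=3,3 (sum=6), consumes 2 rolls
Frame 6 starts at roll index 7: roll=10 (strike), consumes 1 roll
Frame 7 starts at roll index 8: rolls=1,9 (sum=10), consumes 2 rolls
Frame 8 starts at roll index 10: rolls=4,0 (sum=4), consumes 2 rolls
Frame 9 starts at roll index 12: rolls=1,9 (sum=10), consumes 2 rolls
Frame 10 starts at roll index 14: 3 remaining rolls

Answer: 0 2 3 4 5 7 8 10 12 14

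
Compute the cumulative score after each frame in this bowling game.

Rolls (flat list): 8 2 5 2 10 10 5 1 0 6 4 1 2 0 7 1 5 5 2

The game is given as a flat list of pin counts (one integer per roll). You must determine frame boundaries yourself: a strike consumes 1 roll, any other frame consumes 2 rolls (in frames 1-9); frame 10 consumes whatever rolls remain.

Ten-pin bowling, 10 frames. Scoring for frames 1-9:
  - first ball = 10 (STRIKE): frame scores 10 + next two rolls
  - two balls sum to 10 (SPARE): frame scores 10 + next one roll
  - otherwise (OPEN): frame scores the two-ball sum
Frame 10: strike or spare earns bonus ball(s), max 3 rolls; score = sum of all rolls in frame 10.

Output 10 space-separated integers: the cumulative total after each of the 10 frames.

Answer: 15 22 47 63 69 75 80 82 90 102

Derivation:
Frame 1: SPARE (8+2=10). 10 + next roll (5) = 15. Cumulative: 15
Frame 2: OPEN (5+2=7). Cumulative: 22
Frame 3: STRIKE. 10 + next two rolls (10+5) = 25. Cumulative: 47
Frame 4: STRIKE. 10 + next two rolls (5+1) = 16. Cumulative: 63
Frame 5: OPEN (5+1=6). Cumulative: 69
Frame 6: OPEN (0+6=6). Cumulative: 75
Frame 7: OPEN (4+1=5). Cumulative: 80
Frame 8: OPEN (2+0=2). Cumulative: 82
Frame 9: OPEN (7+1=8). Cumulative: 90
Frame 10: SPARE. Sum of all frame-10 rolls (5+5+2) = 12. Cumulative: 102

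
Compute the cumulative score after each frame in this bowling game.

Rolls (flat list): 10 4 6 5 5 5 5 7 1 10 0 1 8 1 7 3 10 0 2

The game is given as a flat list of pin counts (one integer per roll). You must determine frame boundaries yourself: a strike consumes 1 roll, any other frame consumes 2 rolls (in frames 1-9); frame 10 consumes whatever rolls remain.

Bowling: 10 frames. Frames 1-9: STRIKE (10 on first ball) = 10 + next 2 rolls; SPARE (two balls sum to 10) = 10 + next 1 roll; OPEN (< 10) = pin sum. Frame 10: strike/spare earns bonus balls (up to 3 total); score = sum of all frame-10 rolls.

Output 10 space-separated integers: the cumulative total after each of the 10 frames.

Answer: 20 35 50 67 75 86 87 96 116 128

Derivation:
Frame 1: STRIKE. 10 + next two rolls (4+6) = 20. Cumulative: 20
Frame 2: SPARE (4+6=10). 10 + next roll (5) = 15. Cumulative: 35
Frame 3: SPARE (5+5=10). 10 + next roll (5) = 15. Cumulative: 50
Frame 4: SPARE (5+5=10). 10 + next roll (7) = 17. Cumulative: 67
Frame 5: OPEN (7+1=8). Cumulative: 75
Frame 6: STRIKE. 10 + next two rolls (0+1) = 11. Cumulative: 86
Frame 7: OPEN (0+1=1). Cumulative: 87
Frame 8: OPEN (8+1=9). Cumulative: 96
Frame 9: SPARE (7+3=10). 10 + next roll (10) = 20. Cumulative: 116
Frame 10: STRIKE. Sum of all frame-10 rolls (10+0+2) = 12. Cumulative: 128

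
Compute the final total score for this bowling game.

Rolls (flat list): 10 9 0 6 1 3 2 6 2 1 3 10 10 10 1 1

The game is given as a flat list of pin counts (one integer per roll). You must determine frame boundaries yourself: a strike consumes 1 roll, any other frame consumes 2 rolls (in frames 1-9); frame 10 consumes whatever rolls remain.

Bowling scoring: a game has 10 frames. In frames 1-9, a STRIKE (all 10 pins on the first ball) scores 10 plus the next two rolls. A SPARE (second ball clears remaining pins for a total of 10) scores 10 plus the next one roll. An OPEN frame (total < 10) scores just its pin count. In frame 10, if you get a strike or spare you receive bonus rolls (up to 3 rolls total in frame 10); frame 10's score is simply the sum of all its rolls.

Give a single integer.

Answer: 117

Derivation:
Frame 1: STRIKE. 10 + next two rolls (9+0) = 19. Cumulative: 19
Frame 2: OPEN (9+0=9). Cumulative: 28
Frame 3: OPEN (6+1=7). Cumulative: 35
Frame 4: OPEN (3+2=5). Cumulative: 40
Frame 5: OPEN (6+2=8). Cumulative: 48
Frame 6: OPEN (1+3=4). Cumulative: 52
Frame 7: STRIKE. 10 + next two rolls (10+10) = 30. Cumulative: 82
Frame 8: STRIKE. 10 + next two rolls (10+1) = 21. Cumulative: 103
Frame 9: STRIKE. 10 + next two rolls (1+1) = 12. Cumulative: 115
Frame 10: OPEN. Sum of all frame-10 rolls (1+1) = 2. Cumulative: 117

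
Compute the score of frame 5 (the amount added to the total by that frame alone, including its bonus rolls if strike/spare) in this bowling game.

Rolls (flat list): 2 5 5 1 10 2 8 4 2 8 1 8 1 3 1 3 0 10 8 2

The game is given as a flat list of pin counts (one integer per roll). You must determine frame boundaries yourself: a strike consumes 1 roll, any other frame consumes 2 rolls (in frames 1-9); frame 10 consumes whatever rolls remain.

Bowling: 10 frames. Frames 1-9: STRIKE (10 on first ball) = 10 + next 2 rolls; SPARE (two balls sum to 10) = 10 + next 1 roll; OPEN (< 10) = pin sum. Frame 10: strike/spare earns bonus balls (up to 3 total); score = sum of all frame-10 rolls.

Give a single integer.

Frame 1: OPEN (2+5=7). Cumulative: 7
Frame 2: OPEN (5+1=6). Cumulative: 13
Frame 3: STRIKE. 10 + next two rolls (2+8) = 20. Cumulative: 33
Frame 4: SPARE (2+8=10). 10 + next roll (4) = 14. Cumulative: 47
Frame 5: OPEN (4+2=6). Cumulative: 53
Frame 6: OPEN (8+1=9). Cumulative: 62
Frame 7: OPEN (8+1=9). Cumulative: 71

Answer: 6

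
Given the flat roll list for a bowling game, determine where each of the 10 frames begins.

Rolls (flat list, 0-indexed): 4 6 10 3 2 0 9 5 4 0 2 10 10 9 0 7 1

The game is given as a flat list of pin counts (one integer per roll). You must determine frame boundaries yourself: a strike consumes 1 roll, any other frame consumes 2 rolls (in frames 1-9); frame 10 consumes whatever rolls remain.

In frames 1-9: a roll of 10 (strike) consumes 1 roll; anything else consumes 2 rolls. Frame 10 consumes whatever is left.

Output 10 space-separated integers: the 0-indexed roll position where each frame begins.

Frame 1 starts at roll index 0: rolls=4,6 (sum=10), consumes 2 rolls
Frame 2 starts at roll index 2: roll=10 (strike), consumes 1 roll
Frame 3 starts at roll index 3: rolls=3,2 (sum=5), consumes 2 rolls
Frame 4 starts at roll index 5: rolls=0,9 (sum=9), consumes 2 rolls
Frame 5 starts at roll index 7: rolls=5,4 (sum=9), consumes 2 rolls
Frame 6 starts at roll index 9: rolls=0,2 (sum=2), consumes 2 rolls
Frame 7 starts at roll index 11: roll=10 (strike), consumes 1 roll
Frame 8 starts at roll index 12: roll=10 (strike), consumes 1 roll
Frame 9 starts at roll index 13: rolls=9,0 (sum=9), consumes 2 rolls
Frame 10 starts at roll index 15: 2 remaining rolls

Answer: 0 2 3 5 7 9 11 12 13 15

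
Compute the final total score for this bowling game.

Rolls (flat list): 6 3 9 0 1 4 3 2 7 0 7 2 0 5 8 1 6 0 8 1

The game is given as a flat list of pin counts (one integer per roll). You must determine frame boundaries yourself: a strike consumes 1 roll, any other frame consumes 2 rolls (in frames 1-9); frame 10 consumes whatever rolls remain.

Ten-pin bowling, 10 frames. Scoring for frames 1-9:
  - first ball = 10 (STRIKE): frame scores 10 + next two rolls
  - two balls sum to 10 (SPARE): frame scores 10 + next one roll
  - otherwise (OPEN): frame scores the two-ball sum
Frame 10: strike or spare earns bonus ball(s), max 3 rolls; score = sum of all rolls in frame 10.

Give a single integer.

Answer: 73

Derivation:
Frame 1: OPEN (6+3=9). Cumulative: 9
Frame 2: OPEN (9+0=9). Cumulative: 18
Frame 3: OPEN (1+4=5). Cumulative: 23
Frame 4: OPEN (3+2=5). Cumulative: 28
Frame 5: OPEN (7+0=7). Cumulative: 35
Frame 6: OPEN (7+2=9). Cumulative: 44
Frame 7: OPEN (0+5=5). Cumulative: 49
Frame 8: OPEN (8+1=9). Cumulative: 58
Frame 9: OPEN (6+0=6). Cumulative: 64
Frame 10: OPEN. Sum of all frame-10 rolls (8+1) = 9. Cumulative: 73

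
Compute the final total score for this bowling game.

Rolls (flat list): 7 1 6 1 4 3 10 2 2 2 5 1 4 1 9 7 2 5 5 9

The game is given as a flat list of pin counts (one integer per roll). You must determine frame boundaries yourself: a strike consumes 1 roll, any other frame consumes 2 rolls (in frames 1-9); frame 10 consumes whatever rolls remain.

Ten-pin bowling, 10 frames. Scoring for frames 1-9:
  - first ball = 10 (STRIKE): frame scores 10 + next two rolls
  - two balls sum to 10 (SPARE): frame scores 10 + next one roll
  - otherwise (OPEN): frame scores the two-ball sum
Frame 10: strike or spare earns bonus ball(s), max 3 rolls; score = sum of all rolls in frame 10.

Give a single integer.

Frame 1: OPEN (7+1=8). Cumulative: 8
Frame 2: OPEN (6+1=7). Cumulative: 15
Frame 3: OPEN (4+3=7). Cumulative: 22
Frame 4: STRIKE. 10 + next two rolls (2+2) = 14. Cumulative: 36
Frame 5: OPEN (2+2=4). Cumulative: 40
Frame 6: OPEN (2+5=7). Cumulative: 47
Frame 7: OPEN (1+4=5). Cumulative: 52
Frame 8: SPARE (1+9=10). 10 + next roll (7) = 17. Cumulative: 69
Frame 9: OPEN (7+2=9). Cumulative: 78
Frame 10: SPARE. Sum of all frame-10 rolls (5+5+9) = 19. Cumulative: 97

Answer: 97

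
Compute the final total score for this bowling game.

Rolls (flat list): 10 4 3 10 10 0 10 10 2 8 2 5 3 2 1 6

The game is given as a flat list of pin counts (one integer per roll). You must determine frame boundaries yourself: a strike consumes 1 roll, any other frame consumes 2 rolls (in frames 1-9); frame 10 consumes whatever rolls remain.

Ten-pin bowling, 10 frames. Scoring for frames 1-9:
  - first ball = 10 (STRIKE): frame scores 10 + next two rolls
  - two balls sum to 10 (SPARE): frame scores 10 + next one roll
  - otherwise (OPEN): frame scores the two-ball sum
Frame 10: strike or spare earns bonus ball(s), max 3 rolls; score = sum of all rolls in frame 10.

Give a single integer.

Frame 1: STRIKE. 10 + next two rolls (4+3) = 17. Cumulative: 17
Frame 2: OPEN (4+3=7). Cumulative: 24
Frame 3: STRIKE. 10 + next two rolls (10+0) = 20. Cumulative: 44
Frame 4: STRIKE. 10 + next two rolls (0+10) = 20. Cumulative: 64
Frame 5: SPARE (0+10=10). 10 + next roll (10) = 20. Cumulative: 84
Frame 6: STRIKE. 10 + next two rolls (2+8) = 20. Cumulative: 104
Frame 7: SPARE (2+8=10). 10 + next roll (2) = 12. Cumulative: 116
Frame 8: OPEN (2+5=7). Cumulative: 123
Frame 9: OPEN (3+2=5). Cumulative: 128
Frame 10: OPEN. Sum of all frame-10 rolls (1+6) = 7. Cumulative: 135

Answer: 135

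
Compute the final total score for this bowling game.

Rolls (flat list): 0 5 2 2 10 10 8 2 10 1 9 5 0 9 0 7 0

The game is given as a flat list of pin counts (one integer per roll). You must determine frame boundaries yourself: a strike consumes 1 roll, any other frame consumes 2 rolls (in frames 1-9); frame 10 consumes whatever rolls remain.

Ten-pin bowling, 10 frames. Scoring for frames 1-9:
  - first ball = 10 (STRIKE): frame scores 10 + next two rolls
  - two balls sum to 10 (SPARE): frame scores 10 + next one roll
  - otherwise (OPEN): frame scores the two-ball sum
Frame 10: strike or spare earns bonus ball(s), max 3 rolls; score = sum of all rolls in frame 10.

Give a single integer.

Frame 1: OPEN (0+5=5). Cumulative: 5
Frame 2: OPEN (2+2=4). Cumulative: 9
Frame 3: STRIKE. 10 + next two rolls (10+8) = 28. Cumulative: 37
Frame 4: STRIKE. 10 + next two rolls (8+2) = 20. Cumulative: 57
Frame 5: SPARE (8+2=10). 10 + next roll (10) = 20. Cumulative: 77
Frame 6: STRIKE. 10 + next two rolls (1+9) = 20. Cumulative: 97
Frame 7: SPARE (1+9=10). 10 + next roll (5) = 15. Cumulative: 112
Frame 8: OPEN (5+0=5). Cumulative: 117
Frame 9: OPEN (9+0=9). Cumulative: 126
Frame 10: OPEN. Sum of all frame-10 rolls (7+0) = 7. Cumulative: 133

Answer: 133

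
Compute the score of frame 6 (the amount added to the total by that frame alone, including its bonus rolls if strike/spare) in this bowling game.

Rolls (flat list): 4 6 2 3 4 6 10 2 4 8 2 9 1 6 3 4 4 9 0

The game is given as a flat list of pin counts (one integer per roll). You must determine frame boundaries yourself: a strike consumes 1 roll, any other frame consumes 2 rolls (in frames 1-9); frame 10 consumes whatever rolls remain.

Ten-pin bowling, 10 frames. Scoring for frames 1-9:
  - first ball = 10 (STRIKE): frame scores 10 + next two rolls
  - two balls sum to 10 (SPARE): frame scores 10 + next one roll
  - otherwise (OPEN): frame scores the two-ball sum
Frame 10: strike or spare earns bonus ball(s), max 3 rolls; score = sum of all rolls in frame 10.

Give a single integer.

Frame 1: SPARE (4+6=10). 10 + next roll (2) = 12. Cumulative: 12
Frame 2: OPEN (2+3=5). Cumulative: 17
Frame 3: SPARE (4+6=10). 10 + next roll (10) = 20. Cumulative: 37
Frame 4: STRIKE. 10 + next two rolls (2+4) = 16. Cumulative: 53
Frame 5: OPEN (2+4=6). Cumulative: 59
Frame 6: SPARE (8+2=10). 10 + next roll (9) = 19. Cumulative: 78
Frame 7: SPARE (9+1=10). 10 + next roll (6) = 16. Cumulative: 94
Frame 8: OPEN (6+3=9). Cumulative: 103

Answer: 19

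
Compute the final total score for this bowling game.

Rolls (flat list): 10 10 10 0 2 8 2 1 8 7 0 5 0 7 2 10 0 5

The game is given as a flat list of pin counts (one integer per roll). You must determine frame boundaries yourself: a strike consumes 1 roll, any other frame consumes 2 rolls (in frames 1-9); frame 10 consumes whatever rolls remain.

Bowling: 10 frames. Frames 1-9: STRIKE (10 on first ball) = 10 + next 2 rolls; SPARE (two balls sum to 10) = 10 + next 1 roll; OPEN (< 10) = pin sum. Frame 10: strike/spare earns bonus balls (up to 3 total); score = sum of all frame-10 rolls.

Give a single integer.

Frame 1: STRIKE. 10 + next two rolls (10+10) = 30. Cumulative: 30
Frame 2: STRIKE. 10 + next two rolls (10+0) = 20. Cumulative: 50
Frame 3: STRIKE. 10 + next two rolls (0+2) = 12. Cumulative: 62
Frame 4: OPEN (0+2=2). Cumulative: 64
Frame 5: SPARE (8+2=10). 10 + next roll (1) = 11. Cumulative: 75
Frame 6: OPEN (1+8=9). Cumulative: 84
Frame 7: OPEN (7+0=7). Cumulative: 91
Frame 8: OPEN (5+0=5). Cumulative: 96
Frame 9: OPEN (7+2=9). Cumulative: 105
Frame 10: STRIKE. Sum of all frame-10 rolls (10+0+5) = 15. Cumulative: 120

Answer: 120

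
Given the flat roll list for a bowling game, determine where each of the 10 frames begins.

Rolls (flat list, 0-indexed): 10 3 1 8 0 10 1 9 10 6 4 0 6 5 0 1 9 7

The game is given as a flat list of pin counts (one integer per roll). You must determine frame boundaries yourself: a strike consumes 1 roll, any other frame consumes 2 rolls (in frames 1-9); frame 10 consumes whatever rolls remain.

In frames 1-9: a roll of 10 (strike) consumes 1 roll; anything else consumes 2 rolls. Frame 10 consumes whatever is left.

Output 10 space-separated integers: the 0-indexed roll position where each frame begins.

Frame 1 starts at roll index 0: roll=10 (strike), consumes 1 roll
Frame 2 starts at roll index 1: rolls=3,1 (sum=4), consumes 2 rolls
Frame 3 starts at roll index 3: rolls=8,0 (sum=8), consumes 2 rolls
Frame 4 starts at roll index 5: roll=10 (strike), consumes 1 roll
Frame 5 starts at roll index 6: rolls=1,9 (sum=10), consumes 2 rolls
Frame 6 starts at roll index 8: roll=10 (strike), consumes 1 roll
Frame 7 starts at roll index 9: rolls=6,4 (sum=10), consumes 2 rolls
Frame 8 starts at roll index 11: rolls=0,6 (sum=6), consumes 2 rolls
Frame 9 starts at roll index 13: rolls=5,0 (sum=5), consumes 2 rolls
Frame 10 starts at roll index 15: 3 remaining rolls

Answer: 0 1 3 5 6 8 9 11 13 15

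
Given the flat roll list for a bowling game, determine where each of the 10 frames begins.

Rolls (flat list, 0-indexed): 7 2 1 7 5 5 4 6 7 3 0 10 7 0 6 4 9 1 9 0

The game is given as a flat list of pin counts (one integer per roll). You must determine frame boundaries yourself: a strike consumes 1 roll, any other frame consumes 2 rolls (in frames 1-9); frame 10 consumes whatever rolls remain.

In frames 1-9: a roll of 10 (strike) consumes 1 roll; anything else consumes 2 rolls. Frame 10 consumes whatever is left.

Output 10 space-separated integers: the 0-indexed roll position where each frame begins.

Frame 1 starts at roll index 0: rolls=7,2 (sum=9), consumes 2 rolls
Frame 2 starts at roll index 2: rolls=1,7 (sum=8), consumes 2 rolls
Frame 3 starts at roll index 4: rolls=5,5 (sum=10), consumes 2 rolls
Frame 4 starts at roll index 6: rolls=4,6 (sum=10), consumes 2 rolls
Frame 5 starts at roll index 8: rolls=7,3 (sum=10), consumes 2 rolls
Frame 6 starts at roll index 10: rolls=0,10 (sum=10), consumes 2 rolls
Frame 7 starts at roll index 12: rolls=7,0 (sum=7), consumes 2 rolls
Frame 8 starts at roll index 14: rolls=6,4 (sum=10), consumes 2 rolls
Frame 9 starts at roll index 16: rolls=9,1 (sum=10), consumes 2 rolls
Frame 10 starts at roll index 18: 2 remaining rolls

Answer: 0 2 4 6 8 10 12 14 16 18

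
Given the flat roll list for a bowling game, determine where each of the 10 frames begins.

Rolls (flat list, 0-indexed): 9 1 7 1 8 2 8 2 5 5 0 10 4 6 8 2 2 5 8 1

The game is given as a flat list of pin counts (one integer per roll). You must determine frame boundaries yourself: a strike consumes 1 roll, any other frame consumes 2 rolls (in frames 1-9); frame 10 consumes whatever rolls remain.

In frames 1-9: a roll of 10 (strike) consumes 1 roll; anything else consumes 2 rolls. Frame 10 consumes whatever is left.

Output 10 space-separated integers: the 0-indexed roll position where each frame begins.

Answer: 0 2 4 6 8 10 12 14 16 18

Derivation:
Frame 1 starts at roll index 0: rolls=9,1 (sum=10), consumes 2 rolls
Frame 2 starts at roll index 2: rolls=7,1 (sum=8), consumes 2 rolls
Frame 3 starts at roll index 4: rolls=8,2 (sum=10), consumes 2 rolls
Frame 4 starts at roll index 6: rolls=8,2 (sum=10), consumes 2 rolls
Frame 5 starts at roll index 8: rolls=5,5 (sum=10), consumes 2 rolls
Frame 6 starts at roll index 10: rolls=0,10 (sum=10), consumes 2 rolls
Frame 7 starts at roll index 12: rolls=4,6 (sum=10), consumes 2 rolls
Frame 8 starts at roll index 14: rolls=8,2 (sum=10), consumes 2 rolls
Frame 9 starts at roll index 16: rolls=2,5 (sum=7), consumes 2 rolls
Frame 10 starts at roll index 18: 2 remaining rolls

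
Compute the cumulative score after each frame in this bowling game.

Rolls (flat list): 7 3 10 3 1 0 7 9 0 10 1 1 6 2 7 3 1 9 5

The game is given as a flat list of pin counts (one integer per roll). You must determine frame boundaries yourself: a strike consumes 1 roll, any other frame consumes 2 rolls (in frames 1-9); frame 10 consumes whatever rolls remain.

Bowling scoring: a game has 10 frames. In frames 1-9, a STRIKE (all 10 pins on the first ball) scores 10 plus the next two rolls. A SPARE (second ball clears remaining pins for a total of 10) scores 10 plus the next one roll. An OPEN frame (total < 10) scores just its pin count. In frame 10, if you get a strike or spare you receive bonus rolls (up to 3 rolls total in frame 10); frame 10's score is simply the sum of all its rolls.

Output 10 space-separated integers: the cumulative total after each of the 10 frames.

Frame 1: SPARE (7+3=10). 10 + next roll (10) = 20. Cumulative: 20
Frame 2: STRIKE. 10 + next two rolls (3+1) = 14. Cumulative: 34
Frame 3: OPEN (3+1=4). Cumulative: 38
Frame 4: OPEN (0+7=7). Cumulative: 45
Frame 5: OPEN (9+0=9). Cumulative: 54
Frame 6: STRIKE. 10 + next two rolls (1+1) = 12. Cumulative: 66
Frame 7: OPEN (1+1=2). Cumulative: 68
Frame 8: OPEN (6+2=8). Cumulative: 76
Frame 9: SPARE (7+3=10). 10 + next roll (1) = 11. Cumulative: 87
Frame 10: SPARE. Sum of all frame-10 rolls (1+9+5) = 15. Cumulative: 102

Answer: 20 34 38 45 54 66 68 76 87 102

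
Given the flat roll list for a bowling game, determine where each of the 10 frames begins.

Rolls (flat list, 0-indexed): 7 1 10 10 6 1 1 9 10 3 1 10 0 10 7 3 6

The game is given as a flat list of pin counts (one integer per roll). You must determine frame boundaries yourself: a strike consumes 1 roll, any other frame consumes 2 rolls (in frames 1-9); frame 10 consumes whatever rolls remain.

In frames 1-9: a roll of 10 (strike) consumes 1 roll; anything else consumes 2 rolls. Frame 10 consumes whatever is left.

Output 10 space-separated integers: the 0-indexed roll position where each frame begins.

Answer: 0 2 3 4 6 8 9 11 12 14

Derivation:
Frame 1 starts at roll index 0: rolls=7,1 (sum=8), consumes 2 rolls
Frame 2 starts at roll index 2: roll=10 (strike), consumes 1 roll
Frame 3 starts at roll index 3: roll=10 (strike), consumes 1 roll
Frame 4 starts at roll index 4: rolls=6,1 (sum=7), consumes 2 rolls
Frame 5 starts at roll index 6: rolls=1,9 (sum=10), consumes 2 rolls
Frame 6 starts at roll index 8: roll=10 (strike), consumes 1 roll
Frame 7 starts at roll index 9: rolls=3,1 (sum=4), consumes 2 rolls
Frame 8 starts at roll index 11: roll=10 (strike), consumes 1 roll
Frame 9 starts at roll index 12: rolls=0,10 (sum=10), consumes 2 rolls
Frame 10 starts at roll index 14: 3 remaining rolls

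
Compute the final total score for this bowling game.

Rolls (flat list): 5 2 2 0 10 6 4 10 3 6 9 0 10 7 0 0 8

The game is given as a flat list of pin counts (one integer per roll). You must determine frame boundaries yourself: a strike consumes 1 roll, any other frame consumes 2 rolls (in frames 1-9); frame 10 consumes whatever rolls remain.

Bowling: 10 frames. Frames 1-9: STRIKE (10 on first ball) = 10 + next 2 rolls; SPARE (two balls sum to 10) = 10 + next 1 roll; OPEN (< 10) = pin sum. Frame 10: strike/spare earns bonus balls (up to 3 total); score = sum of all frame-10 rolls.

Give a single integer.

Answer: 118

Derivation:
Frame 1: OPEN (5+2=7). Cumulative: 7
Frame 2: OPEN (2+0=2). Cumulative: 9
Frame 3: STRIKE. 10 + next two rolls (6+4) = 20. Cumulative: 29
Frame 4: SPARE (6+4=10). 10 + next roll (10) = 20. Cumulative: 49
Frame 5: STRIKE. 10 + next two rolls (3+6) = 19. Cumulative: 68
Frame 6: OPEN (3+6=9). Cumulative: 77
Frame 7: OPEN (9+0=9). Cumulative: 86
Frame 8: STRIKE. 10 + next two rolls (7+0) = 17. Cumulative: 103
Frame 9: OPEN (7+0=7). Cumulative: 110
Frame 10: OPEN. Sum of all frame-10 rolls (0+8) = 8. Cumulative: 118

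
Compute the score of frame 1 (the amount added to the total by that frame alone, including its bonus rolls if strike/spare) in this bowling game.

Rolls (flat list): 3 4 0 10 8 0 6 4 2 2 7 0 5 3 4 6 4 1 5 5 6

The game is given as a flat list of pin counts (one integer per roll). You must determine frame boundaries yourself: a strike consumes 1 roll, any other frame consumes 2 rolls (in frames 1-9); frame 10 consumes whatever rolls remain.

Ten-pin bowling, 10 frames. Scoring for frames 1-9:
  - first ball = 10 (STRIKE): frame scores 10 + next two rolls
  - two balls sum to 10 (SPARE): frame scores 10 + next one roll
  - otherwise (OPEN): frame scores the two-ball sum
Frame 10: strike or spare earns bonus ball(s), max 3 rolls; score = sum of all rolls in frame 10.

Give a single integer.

Answer: 7

Derivation:
Frame 1: OPEN (3+4=7). Cumulative: 7
Frame 2: SPARE (0+10=10). 10 + next roll (8) = 18. Cumulative: 25
Frame 3: OPEN (8+0=8). Cumulative: 33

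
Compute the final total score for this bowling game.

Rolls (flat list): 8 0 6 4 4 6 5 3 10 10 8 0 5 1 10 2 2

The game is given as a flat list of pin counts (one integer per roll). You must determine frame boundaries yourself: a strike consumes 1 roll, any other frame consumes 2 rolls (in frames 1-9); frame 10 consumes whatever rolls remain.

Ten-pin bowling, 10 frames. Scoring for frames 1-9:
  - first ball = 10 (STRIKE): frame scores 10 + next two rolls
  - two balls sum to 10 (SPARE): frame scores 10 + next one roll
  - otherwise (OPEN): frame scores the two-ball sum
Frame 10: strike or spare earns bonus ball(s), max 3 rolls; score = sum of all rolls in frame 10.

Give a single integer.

Frame 1: OPEN (8+0=8). Cumulative: 8
Frame 2: SPARE (6+4=10). 10 + next roll (4) = 14. Cumulative: 22
Frame 3: SPARE (4+6=10). 10 + next roll (5) = 15. Cumulative: 37
Frame 4: OPEN (5+3=8). Cumulative: 45
Frame 5: STRIKE. 10 + next two rolls (10+8) = 28. Cumulative: 73
Frame 6: STRIKE. 10 + next two rolls (8+0) = 18. Cumulative: 91
Frame 7: OPEN (8+0=8). Cumulative: 99
Frame 8: OPEN (5+1=6). Cumulative: 105
Frame 9: STRIKE. 10 + next two rolls (2+2) = 14. Cumulative: 119
Frame 10: OPEN. Sum of all frame-10 rolls (2+2) = 4. Cumulative: 123

Answer: 123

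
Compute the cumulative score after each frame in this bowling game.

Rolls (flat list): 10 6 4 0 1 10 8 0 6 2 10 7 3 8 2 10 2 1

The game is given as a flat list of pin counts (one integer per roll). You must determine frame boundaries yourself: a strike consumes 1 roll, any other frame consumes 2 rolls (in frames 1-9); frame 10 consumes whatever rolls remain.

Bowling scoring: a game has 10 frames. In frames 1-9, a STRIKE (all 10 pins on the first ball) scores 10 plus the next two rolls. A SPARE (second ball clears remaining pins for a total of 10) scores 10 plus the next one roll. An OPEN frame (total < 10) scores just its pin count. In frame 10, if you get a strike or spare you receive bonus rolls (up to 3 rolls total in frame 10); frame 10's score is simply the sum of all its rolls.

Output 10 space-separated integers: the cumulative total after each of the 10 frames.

Answer: 20 30 31 49 57 65 85 103 123 136

Derivation:
Frame 1: STRIKE. 10 + next two rolls (6+4) = 20. Cumulative: 20
Frame 2: SPARE (6+4=10). 10 + next roll (0) = 10. Cumulative: 30
Frame 3: OPEN (0+1=1). Cumulative: 31
Frame 4: STRIKE. 10 + next two rolls (8+0) = 18. Cumulative: 49
Frame 5: OPEN (8+0=8). Cumulative: 57
Frame 6: OPEN (6+2=8). Cumulative: 65
Frame 7: STRIKE. 10 + next two rolls (7+3) = 20. Cumulative: 85
Frame 8: SPARE (7+3=10). 10 + next roll (8) = 18. Cumulative: 103
Frame 9: SPARE (8+2=10). 10 + next roll (10) = 20. Cumulative: 123
Frame 10: STRIKE. Sum of all frame-10 rolls (10+2+1) = 13. Cumulative: 136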